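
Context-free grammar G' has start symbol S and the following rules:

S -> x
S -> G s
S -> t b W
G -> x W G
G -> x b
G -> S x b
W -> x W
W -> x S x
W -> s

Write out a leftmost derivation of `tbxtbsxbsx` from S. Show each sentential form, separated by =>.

S => tbW => tbxSx => tbxGsx => tbxSxbsx => tbxtbWxbsx => tbxtbsxbsx

S => tbW   [S -> t b W]
tbW => tbxSx   [W -> x S x]
tbxSx => tbxGsx   [S -> G s]
tbxGsx => tbxSxbsx   [G -> S x b]
tbxSxbsx => tbxtbWxbsx   [S -> t b W]
tbxtbWxbsx => tbxtbsxbsx   [W -> s]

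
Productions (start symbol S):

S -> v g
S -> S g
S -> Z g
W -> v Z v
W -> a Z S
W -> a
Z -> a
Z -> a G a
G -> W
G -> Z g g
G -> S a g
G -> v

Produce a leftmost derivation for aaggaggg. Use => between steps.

S => Sg => Sgg => Zggg => aGaggg => aZggaggg => aaggaggg

S => Sg   [S -> S g]
Sg => Sgg   [S -> S g]
Sgg => Zggg   [S -> Z g]
Zggg => aGaggg   [Z -> a G a]
aGaggg => aZggaggg   [G -> Z g g]
aZggaggg => aaggaggg   [Z -> a]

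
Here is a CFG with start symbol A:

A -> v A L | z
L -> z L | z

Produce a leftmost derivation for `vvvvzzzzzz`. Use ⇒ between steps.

A⇒vAL⇒vvALL⇒vvvALLL⇒vvvvALLLL⇒vvvvzLLLL⇒vvvvzzLLLL⇒vvvvzzzLLL⇒vvvvzzzzLL⇒vvvvzzzzzL⇒vvvvzzzzzz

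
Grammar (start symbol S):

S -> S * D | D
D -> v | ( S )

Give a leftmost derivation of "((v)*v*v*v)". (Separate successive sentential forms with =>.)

S => D => (S) => (S*D) => (S*D*D) => (S*D*D*D) => (D*D*D*D) => ((S)*D*D*D) => ((D)*D*D*D) => ((v)*D*D*D) => ((v)*v*D*D) => ((v)*v*v*D) => ((v)*v*v*v)

S => D   [S -> D]
D => (S)   [D -> ( S )]
(S) => (S*D)   [S -> S * D]
(S*D) => (S*D*D)   [S -> S * D]
(S*D*D) => (S*D*D*D)   [S -> S * D]
(S*D*D*D) => (D*D*D*D)   [S -> D]
(D*D*D*D) => ((S)*D*D*D)   [D -> ( S )]
((S)*D*D*D) => ((D)*D*D*D)   [S -> D]
((D)*D*D*D) => ((v)*D*D*D)   [D -> v]
((v)*D*D*D) => ((v)*v*D*D)   [D -> v]
((v)*v*D*D) => ((v)*v*v*D)   [D -> v]
((v)*v*v*D) => ((v)*v*v*v)   [D -> v]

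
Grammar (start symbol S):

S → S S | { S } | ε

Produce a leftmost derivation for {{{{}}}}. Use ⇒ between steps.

S ⇒ {S}   [S → { S }]
{S} ⇒ {SS}   [S → S S]
{SS} ⇒ {{S}S}   [S → { S }]
{{S}S} ⇒ {{{S}}S}   [S → { S }]
{{{S}}S} ⇒ {{{SS}}S}   [S → S S]
{{{SS}}S} ⇒ {{{{S}S}}S}   [S → { S }]
{{{{S}S}}S} ⇒ {{{{}S}}S}   [S → ε]
{{{{}S}}S} ⇒ {{{{}}}S}   [S → ε]
{{{{}}}S} ⇒ {{{{}}}}   [S → ε]

S ⇒ {S} ⇒ {SS} ⇒ {{S}S} ⇒ {{{S}}S} ⇒ {{{SS}}S} ⇒ {{{{S}S}}S} ⇒ {{{{}S}}S} ⇒ {{{{}}}S} ⇒ {{{{}}}}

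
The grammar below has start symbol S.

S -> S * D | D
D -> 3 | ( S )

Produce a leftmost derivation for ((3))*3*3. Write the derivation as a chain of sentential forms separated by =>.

S => S*D   [S -> S * D]
S*D => S*D*D   [S -> S * D]
S*D*D => D*D*D   [S -> D]
D*D*D => (S)*D*D   [D -> ( S )]
(S)*D*D => (D)*D*D   [S -> D]
(D)*D*D => ((S))*D*D   [D -> ( S )]
((S))*D*D => ((D))*D*D   [S -> D]
((D))*D*D => ((3))*D*D   [D -> 3]
((3))*D*D => ((3))*3*D   [D -> 3]
((3))*3*D => ((3))*3*3   [D -> 3]

S => S*D => S*D*D => D*D*D => (S)*D*D => (D)*D*D => ((S))*D*D => ((D))*D*D => ((3))*D*D => ((3))*3*D => ((3))*3*3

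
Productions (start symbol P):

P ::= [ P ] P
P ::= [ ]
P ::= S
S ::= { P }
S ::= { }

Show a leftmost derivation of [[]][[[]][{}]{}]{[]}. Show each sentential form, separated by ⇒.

P⇒[P]P⇒[[]]P⇒[[]][P]P⇒[[]][[P]P]P⇒[[]][[[]]P]P⇒[[]][[[]][P]P]P⇒[[]][[[]][S]P]P⇒[[]][[[]][{}]P]P⇒[[]][[[]][{}]S]P⇒[[]][[[]][{}]{}]P⇒[[]][[[]][{}]{}]S⇒[[]][[[]][{}]{}]{P}⇒[[]][[[]][{}]{}]{[]}

P ⇒ [P]P   [P ::= [ P ] P]
[P]P ⇒ [[]]P   [P ::= [ ]]
[[]]P ⇒ [[]][P]P   [P ::= [ P ] P]
[[]][P]P ⇒ [[]][[P]P]P   [P ::= [ P ] P]
[[]][[P]P]P ⇒ [[]][[[]]P]P   [P ::= [ ]]
[[]][[[]]P]P ⇒ [[]][[[]][P]P]P   [P ::= [ P ] P]
[[]][[[]][P]P]P ⇒ [[]][[[]][S]P]P   [P ::= S]
[[]][[[]][S]P]P ⇒ [[]][[[]][{}]P]P   [S ::= { }]
[[]][[[]][{}]P]P ⇒ [[]][[[]][{}]S]P   [P ::= S]
[[]][[[]][{}]S]P ⇒ [[]][[[]][{}]{}]P   [S ::= { }]
[[]][[[]][{}]{}]P ⇒ [[]][[[]][{}]{}]S   [P ::= S]
[[]][[[]][{}]{}]S ⇒ [[]][[[]][{}]{}]{P}   [S ::= { P }]
[[]][[[]][{}]{}]{P} ⇒ [[]][[[]][{}]{}]{[]}   [P ::= [ ]]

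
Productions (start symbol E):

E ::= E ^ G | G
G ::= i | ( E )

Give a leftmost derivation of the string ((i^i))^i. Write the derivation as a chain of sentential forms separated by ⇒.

E ⇒ E^G ⇒ G^G ⇒ (E)^G ⇒ (G)^G ⇒ ((E))^G ⇒ ((E^G))^G ⇒ ((G^G))^G ⇒ ((i^G))^G ⇒ ((i^i))^G ⇒ ((i^i))^i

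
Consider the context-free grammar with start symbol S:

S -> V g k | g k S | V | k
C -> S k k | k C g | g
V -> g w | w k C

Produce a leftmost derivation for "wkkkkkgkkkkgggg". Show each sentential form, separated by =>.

S => V   [S -> V]
V => wkC   [V -> w k C]
wkC => wkkCg   [C -> k C g]
wkkCg => wkkkCgg   [C -> k C g]
wkkkCgg => wkkkkCggg   [C -> k C g]
wkkkkCggg => wkkkkkCgggg   [C -> k C g]
wkkkkkCgggg => wkkkkkSkkgggg   [C -> S k k]
wkkkkkSkkgggg => wkkkkkgkSkkgggg   [S -> g k S]
wkkkkkgkSkkgggg => wkkkkkgkkkkgggg   [S -> k]

S => V => wkC => wkkCg => wkkkCgg => wkkkkCggg => wkkkkkCgggg => wkkkkkSkkgggg => wkkkkkgkSkkgggg => wkkkkkgkkkkgggg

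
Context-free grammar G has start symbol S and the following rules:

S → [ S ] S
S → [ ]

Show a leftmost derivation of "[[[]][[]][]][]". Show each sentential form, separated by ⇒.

S ⇒ [S]S   [S → [ S ] S]
[S]S ⇒ [[S]S]S   [S → [ S ] S]
[[S]S]S ⇒ [[[]]S]S   [S → [ ]]
[[[]]S]S ⇒ [[[]][S]S]S   [S → [ S ] S]
[[[]][S]S]S ⇒ [[[]][[]]S]S   [S → [ ]]
[[[]][[]]S]S ⇒ [[[]][[]][]]S   [S → [ ]]
[[[]][[]][]]S ⇒ [[[]][[]][]][]   [S → [ ]]

S ⇒ [S]S ⇒ [[S]S]S ⇒ [[[]]S]S ⇒ [[[]][S]S]S ⇒ [[[]][[]]S]S ⇒ [[[]][[]][]]S ⇒ [[[]][[]][]][]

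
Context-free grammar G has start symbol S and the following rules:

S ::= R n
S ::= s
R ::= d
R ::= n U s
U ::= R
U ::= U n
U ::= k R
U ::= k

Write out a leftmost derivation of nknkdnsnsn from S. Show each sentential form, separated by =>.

S => Rn   [S ::= R n]
Rn => nUsn   [R ::= n U s]
nUsn => nUnsn   [U ::= U n]
nUnsn => nkRnsn   [U ::= k R]
nkRnsn => nknUsnsn   [R ::= n U s]
nknUsnsn => nknUnsnsn   [U ::= U n]
nknUnsnsn => nknkRnsnsn   [U ::= k R]
nknkRnsnsn => nknkdnsnsn   [R ::= d]

S=>Rn=>nUsn=>nUnsn=>nkRnsn=>nknUsnsn=>nknUnsnsn=>nknkRnsnsn=>nknkdnsnsn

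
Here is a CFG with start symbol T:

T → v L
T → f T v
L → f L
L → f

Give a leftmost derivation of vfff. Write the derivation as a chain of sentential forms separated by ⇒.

T ⇒ vL ⇒ vfL ⇒ vffL ⇒ vfff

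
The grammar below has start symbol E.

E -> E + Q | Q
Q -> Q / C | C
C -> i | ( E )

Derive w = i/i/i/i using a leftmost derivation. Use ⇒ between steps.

E ⇒ Q   [E -> Q]
Q ⇒ Q/C   [Q -> Q / C]
Q/C ⇒ Q/C/C   [Q -> Q / C]
Q/C/C ⇒ Q/C/C/C   [Q -> Q / C]
Q/C/C/C ⇒ C/C/C/C   [Q -> C]
C/C/C/C ⇒ i/C/C/C   [C -> i]
i/C/C/C ⇒ i/i/C/C   [C -> i]
i/i/C/C ⇒ i/i/i/C   [C -> i]
i/i/i/C ⇒ i/i/i/i   [C -> i]

E ⇒ Q ⇒ Q/C ⇒ Q/C/C ⇒ Q/C/C/C ⇒ C/C/C/C ⇒ i/C/C/C ⇒ i/i/C/C ⇒ i/i/i/C ⇒ i/i/i/i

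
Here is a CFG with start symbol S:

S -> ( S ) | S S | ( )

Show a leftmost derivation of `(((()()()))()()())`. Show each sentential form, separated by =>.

S => (S) => (SS) => (SSS) => (SSSS) => ((S)SSS) => (((S))SSS) => (((SS))SSS) => (((()S))SSS) => (((()SS))SSS) => (((()()S))SSS) => (((()()()))SSS) => (((()()()))()SS) => (((()()()))()()S) => (((()()()))()()())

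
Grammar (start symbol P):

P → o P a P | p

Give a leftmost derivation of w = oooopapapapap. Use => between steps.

P=>oPaP=>ooPaPaP=>oooPaPaPaP=>ooooPaPaPaPaP=>oooopaPaPaPaP=>oooopapaPaPaP=>oooopapapaPaP=>oooopapapapaP=>oooopapapapap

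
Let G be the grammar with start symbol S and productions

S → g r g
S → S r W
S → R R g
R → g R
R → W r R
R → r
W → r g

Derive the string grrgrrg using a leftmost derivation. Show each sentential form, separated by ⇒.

S ⇒ RRg   [S → R R g]
RRg ⇒ gRRg   [R → g R]
gRRg ⇒ grRg   [R → r]
grRg ⇒ grWrRg   [R → W r R]
grWrRg ⇒ grrgrRg   [W → r g]
grrgrRg ⇒ grrgrrg   [R → r]

S ⇒ RRg ⇒ gRRg ⇒ grRg ⇒ grWrRg ⇒ grrgrRg ⇒ grrgrrg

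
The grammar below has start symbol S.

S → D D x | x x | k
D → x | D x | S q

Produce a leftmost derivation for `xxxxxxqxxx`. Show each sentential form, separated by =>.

S => DDx => DxDx => SqxDx => DDxqxDx => DxDxqxDx => DxxDxqxDx => DxxxDxqxDx => xxxxDxqxDx => xxxxxxqxDx => xxxxxxqxxx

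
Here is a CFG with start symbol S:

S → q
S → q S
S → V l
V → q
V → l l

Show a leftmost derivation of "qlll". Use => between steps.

S=>qS=>qVl=>qlll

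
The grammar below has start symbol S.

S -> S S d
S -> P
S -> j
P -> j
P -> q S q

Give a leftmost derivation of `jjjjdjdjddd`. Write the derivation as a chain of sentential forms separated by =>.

S => SSd => jSd => jSSdd => jjSdd => jjSSddd => jjSSdSddd => jjSSdSdSddd => jjPSdSdSddd => jjjSdSdSddd => jjjjdSdSddd => jjjjdjdSddd => jjjjdjdjddd

S => SSd   [S -> S S d]
SSd => jSd   [S -> j]
jSd => jSSdd   [S -> S S d]
jSSdd => jjSdd   [S -> j]
jjSdd => jjSSddd   [S -> S S d]
jjSSddd => jjSSdSddd   [S -> S S d]
jjSSdSddd => jjSSdSdSddd   [S -> S S d]
jjSSdSdSddd => jjPSdSdSddd   [S -> P]
jjPSdSdSddd => jjjSdSdSddd   [P -> j]
jjjSdSdSddd => jjjjdSdSddd   [S -> j]
jjjjdSdSddd => jjjjdjdSddd   [S -> j]
jjjjdjdSddd => jjjjdjdjddd   [S -> j]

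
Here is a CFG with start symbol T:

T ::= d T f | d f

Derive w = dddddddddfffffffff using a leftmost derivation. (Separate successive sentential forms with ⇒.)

T ⇒ dTf ⇒ ddTff ⇒ dddTfff ⇒ ddddTffff ⇒ dddddTfffff ⇒ ddddddTffffff ⇒ dddddddTfffffff ⇒ ddddddddTffffffff ⇒ dddddddddfffffffff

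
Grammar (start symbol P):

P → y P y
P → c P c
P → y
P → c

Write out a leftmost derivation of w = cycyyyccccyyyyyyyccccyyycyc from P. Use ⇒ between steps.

P ⇒ cPc ⇒ cyPyc ⇒ cycPcyc ⇒ cycyPycyc ⇒ cycyyPyycyc ⇒ cycyyyPyyycyc ⇒ cycyyycPcyyycyc ⇒ cycyyyccPccyyycyc ⇒ cycyyycccPcccyyycyc ⇒ cycyyyccccPccccyyycyc ⇒ cycyyyccccyPyccccyyycyc ⇒ cycyyyccccyyPyyccccyyycyc ⇒ cycyyyccccyyyPyyyccccyyycyc ⇒ cycyyyccccyyyyyyyccccyyycyc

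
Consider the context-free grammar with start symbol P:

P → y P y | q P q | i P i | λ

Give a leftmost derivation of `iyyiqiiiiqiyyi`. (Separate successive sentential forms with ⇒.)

P ⇒ iPi ⇒ iyPyi ⇒ iyyPyyi ⇒ iyyiPiyyi ⇒ iyyiqPqiyyi ⇒ iyyiqiPiqiyyi ⇒ iyyiqiiPiiqiyyi ⇒ iyyiqiiiiqiyyi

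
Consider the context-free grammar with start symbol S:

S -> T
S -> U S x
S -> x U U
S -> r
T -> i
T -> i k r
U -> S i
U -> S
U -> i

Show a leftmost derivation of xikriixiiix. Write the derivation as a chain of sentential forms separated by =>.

S => USx => SiSx => xUUiSx => xSUiSx => xTUiSx => xikrUiSx => xikriiSx => xikriixUUx => xikriixiUx => xikriixiSix => xikriixiTix => xikriixiiix

S => USx   [S -> U S x]
USx => SiSx   [U -> S i]
SiSx => xUUiSx   [S -> x U U]
xUUiSx => xSUiSx   [U -> S]
xSUiSx => xTUiSx   [S -> T]
xTUiSx => xikrUiSx   [T -> i k r]
xikrUiSx => xikriiSx   [U -> i]
xikriiSx => xikriixUUx   [S -> x U U]
xikriixUUx => xikriixiUx   [U -> i]
xikriixiUx => xikriixiSix   [U -> S i]
xikriixiSix => xikriixiTix   [S -> T]
xikriixiTix => xikriixiiix   [T -> i]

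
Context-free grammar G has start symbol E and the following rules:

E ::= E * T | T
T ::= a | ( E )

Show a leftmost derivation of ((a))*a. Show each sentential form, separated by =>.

E => E*T   [E ::= E * T]
E*T => T*T   [E ::= T]
T*T => (E)*T   [T ::= ( E )]
(E)*T => (T)*T   [E ::= T]
(T)*T => ((E))*T   [T ::= ( E )]
((E))*T => ((T))*T   [E ::= T]
((T))*T => ((a))*T   [T ::= a]
((a))*T => ((a))*a   [T ::= a]

E => E*T => T*T => (E)*T => (T)*T => ((E))*T => ((T))*T => ((a))*T => ((a))*a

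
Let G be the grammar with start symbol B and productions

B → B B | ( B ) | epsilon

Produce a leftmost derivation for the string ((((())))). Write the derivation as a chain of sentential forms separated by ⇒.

B ⇒ (B) ⇒ ((B)) ⇒ (((B))) ⇒ ((((B)))) ⇒ (((((B))))) ⇒ ((((()))))

B ⇒ (B)   [B → ( B )]
(B) ⇒ ((B))   [B → ( B )]
((B)) ⇒ (((B)))   [B → ( B )]
(((B))) ⇒ ((((B))))   [B → ( B )]
((((B)))) ⇒ (((((B)))))   [B → ( B )]
(((((B))))) ⇒ ((((()))))   [B → epsilon]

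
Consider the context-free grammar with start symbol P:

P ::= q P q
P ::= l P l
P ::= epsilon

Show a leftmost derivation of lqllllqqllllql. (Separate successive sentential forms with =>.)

P=>lPl=>lqPql=>lqlPlql=>lqllPllql=>lqlllPlllql=>lqllllPllllql=>lqllllqPqllllql=>lqllllqqllllql

P => lPl   [P ::= l P l]
lPl => lqPql   [P ::= q P q]
lqPql => lqlPlql   [P ::= l P l]
lqlPlql => lqllPllql   [P ::= l P l]
lqllPllql => lqlllPlllql   [P ::= l P l]
lqlllPlllql => lqllllPllllql   [P ::= l P l]
lqllllPllllql => lqllllqPqllllql   [P ::= q P q]
lqllllqPqllllql => lqllllqqllllql   [P ::= epsilon]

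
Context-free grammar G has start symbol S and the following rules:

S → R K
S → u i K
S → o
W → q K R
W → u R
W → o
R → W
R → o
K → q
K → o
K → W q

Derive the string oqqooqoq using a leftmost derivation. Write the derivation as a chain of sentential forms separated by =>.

S => RK   [S → R K]
RK => oK   [R → o]
oK => oWq   [K → W q]
oWq => oqKRq   [W → q K R]
oqKRq => oqWqRq   [K → W q]
oqWqRq => oqqKRqRq   [W → q K R]
oqqKRqRq => oqqoRqRq   [K → o]
oqqoRqRq => oqqoWqRq   [R → W]
oqqoWqRq => oqqooqRq   [W → o]
oqqooqRq => oqqooqoq   [R → o]

S => RK => oK => oWq => oqKRq => oqWqRq => oqqKRqRq => oqqoRqRq => oqqoWqRq => oqqooqRq => oqqooqoq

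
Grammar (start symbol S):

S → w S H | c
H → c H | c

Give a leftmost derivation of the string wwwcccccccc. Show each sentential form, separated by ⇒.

S ⇒ wSH ⇒ wwSHH ⇒ wwwSHHH ⇒ wwwcHHH ⇒ wwwccHH ⇒ wwwcccH ⇒ wwwccccH ⇒ wwwcccccH ⇒ wwwccccccH ⇒ wwwcccccccH ⇒ wwwcccccccc

S ⇒ wSH   [S → w S H]
wSH ⇒ wwSHH   [S → w S H]
wwSHH ⇒ wwwSHHH   [S → w S H]
wwwSHHH ⇒ wwwcHHH   [S → c]
wwwcHHH ⇒ wwwccHH   [H → c]
wwwccHH ⇒ wwwcccH   [H → c]
wwwcccH ⇒ wwwccccH   [H → c H]
wwwccccH ⇒ wwwcccccH   [H → c H]
wwwcccccH ⇒ wwwccccccH   [H → c H]
wwwccccccH ⇒ wwwcccccccH   [H → c H]
wwwcccccccH ⇒ wwwcccccccc   [H → c]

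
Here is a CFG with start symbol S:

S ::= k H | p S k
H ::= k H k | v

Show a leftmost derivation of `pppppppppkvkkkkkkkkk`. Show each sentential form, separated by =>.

S => pSk   [S ::= p S k]
pSk => ppSkk   [S ::= p S k]
ppSkk => pppSkkk   [S ::= p S k]
pppSkkk => ppppSkkkk   [S ::= p S k]
ppppSkkkk => pppppSkkkkk   [S ::= p S k]
pppppSkkkkk => ppppppSkkkkkk   [S ::= p S k]
ppppppSkkkkkk => pppppppSkkkkkkk   [S ::= p S k]
pppppppSkkkkkkk => ppppppppSkkkkkkkk   [S ::= p S k]
ppppppppSkkkkkkkk => pppppppppSkkkkkkkkk   [S ::= p S k]
pppppppppSkkkkkkkkk => pppppppppkHkkkkkkkkk   [S ::= k H]
pppppppppkHkkkkkkkkk => pppppppppkvkkkkkkkkk   [H ::= v]

S=>pSk=>ppSkk=>pppSkkk=>ppppSkkkk=>pppppSkkkkk=>ppppppSkkkkkk=>pppppppSkkkkkkk=>ppppppppSkkkkkkkk=>pppppppppSkkkkkkkkk=>pppppppppkHkkkkkkkkk=>pppppppppkvkkkkkkkkk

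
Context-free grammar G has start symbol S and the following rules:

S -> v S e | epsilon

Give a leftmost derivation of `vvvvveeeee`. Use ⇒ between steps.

S ⇒ vSe   [S -> v S e]
vSe ⇒ vvSee   [S -> v S e]
vvSee ⇒ vvvSeee   [S -> v S e]
vvvSeee ⇒ vvvvSeeee   [S -> v S e]
vvvvSeeee ⇒ vvvvvSeeeee   [S -> v S e]
vvvvvSeeeee ⇒ vvvvveeeee   [S -> epsilon]

S⇒vSe⇒vvSee⇒vvvSeee⇒vvvvSeeee⇒vvvvvSeeeee⇒vvvvveeeee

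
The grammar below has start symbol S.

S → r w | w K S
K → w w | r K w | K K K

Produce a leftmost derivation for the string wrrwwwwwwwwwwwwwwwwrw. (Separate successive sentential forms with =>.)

S => wKS => wKKKS => wKKKKKS => wrKwKKKKS => wrrKwwKKKKS => wrrKKKwwKKKKS => wrrwwKKwwKKKKS => wrrwwwwKwwKKKKS => wrrwwwwwwwwKKKKS => wrrwwwwwwwwwwKKKS => wrrwwwwwwwwwwwwKKS => wrrwwwwwwwwwwwwwwKS => wrrwwwwwwwwwwwwwwwwS => wrrwwwwwwwwwwwwwwwwrw

S => wKS   [S → w K S]
wKS => wKKKS   [K → K K K]
wKKKS => wKKKKKS   [K → K K K]
wKKKKKS => wrKwKKKKS   [K → r K w]
wrKwKKKKS => wrrKwwKKKKS   [K → r K w]
wrrKwwKKKKS => wrrKKKwwKKKKS   [K → K K K]
wrrKKKwwKKKKS => wrrwwKKwwKKKKS   [K → w w]
wrrwwKKwwKKKKS => wrrwwwwKwwKKKKS   [K → w w]
wrrwwwwKwwKKKKS => wrrwwwwwwwwKKKKS   [K → w w]
wrrwwwwwwwwKKKKS => wrrwwwwwwwwwwKKKS   [K → w w]
wrrwwwwwwwwwwKKKS => wrrwwwwwwwwwwwwKKS   [K → w w]
wrrwwwwwwwwwwwwKKS => wrrwwwwwwwwwwwwwwKS   [K → w w]
wrrwwwwwwwwwwwwwwKS => wrrwwwwwwwwwwwwwwwwS   [K → w w]
wrrwwwwwwwwwwwwwwwwS => wrrwwwwwwwwwwwwwwwwrw   [S → r w]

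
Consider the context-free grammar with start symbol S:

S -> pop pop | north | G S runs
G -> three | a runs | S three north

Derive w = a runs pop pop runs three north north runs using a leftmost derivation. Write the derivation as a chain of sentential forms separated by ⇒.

S ⇒ G S runs ⇒ S three north S runs ⇒ G S runs three north S runs ⇒ a runs S runs three north S runs ⇒ a runs pop pop runs three north S runs ⇒ a runs pop pop runs three north north runs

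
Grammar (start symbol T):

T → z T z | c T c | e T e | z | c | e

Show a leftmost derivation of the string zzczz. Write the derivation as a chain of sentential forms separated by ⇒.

T ⇒ zTz ⇒ zzTzz ⇒ zzczz

T ⇒ zTz   [T → z T z]
zTz ⇒ zzTzz   [T → z T z]
zzTzz ⇒ zzczz   [T → c]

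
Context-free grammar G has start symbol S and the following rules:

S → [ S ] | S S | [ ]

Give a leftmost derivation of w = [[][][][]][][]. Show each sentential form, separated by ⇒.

S ⇒ SS ⇒ SSS ⇒ [S]SS ⇒ [SS]SS ⇒ [SSS]SS ⇒ [SSSS]SS ⇒ [[]SSS]SS ⇒ [[][]SS]SS ⇒ [[][][]S]SS ⇒ [[][][][]]SS ⇒ [[][][][]][]S ⇒ [[][][][]][][]

S ⇒ SS   [S → S S]
SS ⇒ SSS   [S → S S]
SSS ⇒ [S]SS   [S → [ S ]]
[S]SS ⇒ [SS]SS   [S → S S]
[SS]SS ⇒ [SSS]SS   [S → S S]
[SSS]SS ⇒ [SSSS]SS   [S → S S]
[SSSS]SS ⇒ [[]SSS]SS   [S → [ ]]
[[]SSS]SS ⇒ [[][]SS]SS   [S → [ ]]
[[][]SS]SS ⇒ [[][][]S]SS   [S → [ ]]
[[][][]S]SS ⇒ [[][][][]]SS   [S → [ ]]
[[][][][]]SS ⇒ [[][][][]][]S   [S → [ ]]
[[][][][]][]S ⇒ [[][][][]][][]   [S → [ ]]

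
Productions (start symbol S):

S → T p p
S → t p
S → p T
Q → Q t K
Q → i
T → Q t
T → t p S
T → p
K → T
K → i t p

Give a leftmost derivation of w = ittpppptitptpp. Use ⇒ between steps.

S ⇒ Tpp ⇒ Qtpp ⇒ QtKtpp ⇒ QtKtKtpp ⇒ itKtKtpp ⇒ itTtKtpp ⇒ ittpStKtpp ⇒ ittpTpptKtpp ⇒ ittpppptKtpp ⇒ ittpppptitptpp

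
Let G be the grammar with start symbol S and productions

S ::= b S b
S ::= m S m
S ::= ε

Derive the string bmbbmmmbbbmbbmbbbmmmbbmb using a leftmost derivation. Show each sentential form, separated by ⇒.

S⇒bSb⇒bmSmb⇒bmbSbmb⇒bmbbSbbmb⇒bmbbmSmbbmb⇒bmbbmmSmmbbmb⇒bmbbmmmSmmmbbmb⇒bmbbmmmbSbmmmbbmb⇒bmbbmmmbbSbbmmmbbmb⇒bmbbmmmbbbSbbbmmmbbmb⇒bmbbmmmbbbmSmbbbmmmbbmb⇒bmbbmmmbbbmbSbmbbbmmmbbmb⇒bmbbmmmbbbmbbmbbbmmmbbmb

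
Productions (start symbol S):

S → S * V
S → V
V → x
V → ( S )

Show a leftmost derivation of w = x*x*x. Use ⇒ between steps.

S ⇒ S*V ⇒ S*V*V ⇒ V*V*V ⇒ x*V*V ⇒ x*x*V ⇒ x*x*x

S ⇒ S*V   [S → S * V]
S*V ⇒ S*V*V   [S → S * V]
S*V*V ⇒ V*V*V   [S → V]
V*V*V ⇒ x*V*V   [V → x]
x*V*V ⇒ x*x*V   [V → x]
x*x*V ⇒ x*x*x   [V → x]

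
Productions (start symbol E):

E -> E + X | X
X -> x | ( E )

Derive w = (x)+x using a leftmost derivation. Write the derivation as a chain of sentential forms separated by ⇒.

E⇒E+X⇒X+X⇒(E)+X⇒(X)+X⇒(x)+X⇒(x)+x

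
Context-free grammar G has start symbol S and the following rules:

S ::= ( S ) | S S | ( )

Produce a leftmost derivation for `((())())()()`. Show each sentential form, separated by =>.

S => SS => SSS => (S)SS => (SS)SS => ((S)S)SS => ((())S)SS => ((())())SS => ((())())()S => ((())())()()

S => SS   [S ::= S S]
SS => SSS   [S ::= S S]
SSS => (S)SS   [S ::= ( S )]
(S)SS => (SS)SS   [S ::= S S]
(SS)SS => ((S)S)SS   [S ::= ( S )]
((S)S)SS => ((())S)SS   [S ::= ( )]
((())S)SS => ((())())SS   [S ::= ( )]
((())())SS => ((())())()S   [S ::= ( )]
((())())()S => ((())())()()   [S ::= ( )]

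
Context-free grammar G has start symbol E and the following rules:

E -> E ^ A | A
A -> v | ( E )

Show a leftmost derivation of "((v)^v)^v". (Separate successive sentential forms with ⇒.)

E ⇒ E^A   [E -> E ^ A]
E^A ⇒ A^A   [E -> A]
A^A ⇒ (E)^A   [A -> ( E )]
(E)^A ⇒ (E^A)^A   [E -> E ^ A]
(E^A)^A ⇒ (A^A)^A   [E -> A]
(A^A)^A ⇒ ((E)^A)^A   [A -> ( E )]
((E)^A)^A ⇒ ((A)^A)^A   [E -> A]
((A)^A)^A ⇒ ((v)^A)^A   [A -> v]
((v)^A)^A ⇒ ((v)^v)^A   [A -> v]
((v)^v)^A ⇒ ((v)^v)^v   [A -> v]

E ⇒ E^A ⇒ A^A ⇒ (E)^A ⇒ (E^A)^A ⇒ (A^A)^A ⇒ ((E)^A)^A ⇒ ((A)^A)^A ⇒ ((v)^A)^A ⇒ ((v)^v)^A ⇒ ((v)^v)^v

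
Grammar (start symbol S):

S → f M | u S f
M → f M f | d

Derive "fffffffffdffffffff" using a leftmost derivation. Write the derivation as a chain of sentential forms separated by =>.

S => fM   [S → f M]
fM => ffMf   [M → f M f]
ffMf => fffMff   [M → f M f]
fffMff => ffffMfff   [M → f M f]
ffffMfff => fffffMffff   [M → f M f]
fffffMffff => ffffffMfffff   [M → f M f]
ffffffMfffff => fffffffMffffff   [M → f M f]
fffffffMffffff => ffffffffMfffffff   [M → f M f]
ffffffffMfffffff => fffffffffMffffffff   [M → f M f]
fffffffffMffffffff => fffffffffdffffffff   [M → d]

S => fM => ffMf => fffMff => ffffMfff => fffffMffff => ffffffMfffff => fffffffMffffff => ffffffffMfffffff => fffffffffMffffffff => fffffffffdffffffff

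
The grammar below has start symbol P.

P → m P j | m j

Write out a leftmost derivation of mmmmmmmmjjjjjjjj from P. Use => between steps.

P => mPj   [P → m P j]
mPj => mmPjj   [P → m P j]
mmPjj => mmmPjjj   [P → m P j]
mmmPjjj => mmmmPjjjj   [P → m P j]
mmmmPjjjj => mmmmmPjjjjj   [P → m P j]
mmmmmPjjjjj => mmmmmmPjjjjjj   [P → m P j]
mmmmmmPjjjjjj => mmmmmmmPjjjjjjj   [P → m P j]
mmmmmmmPjjjjjjj => mmmmmmmmjjjjjjjj   [P → m j]

P=>mPj=>mmPjj=>mmmPjjj=>mmmmPjjjj=>mmmmmPjjjjj=>mmmmmmPjjjjjj=>mmmmmmmPjjjjjjj=>mmmmmmmmjjjjjjjj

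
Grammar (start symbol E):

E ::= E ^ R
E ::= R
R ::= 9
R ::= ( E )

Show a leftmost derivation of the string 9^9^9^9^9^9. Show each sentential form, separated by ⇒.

E ⇒ E^R   [E ::= E ^ R]
E^R ⇒ E^R^R   [E ::= E ^ R]
E^R^R ⇒ E^R^R^R   [E ::= E ^ R]
E^R^R^R ⇒ E^R^R^R^R   [E ::= E ^ R]
E^R^R^R^R ⇒ E^R^R^R^R^R   [E ::= E ^ R]
E^R^R^R^R^R ⇒ R^R^R^R^R^R   [E ::= R]
R^R^R^R^R^R ⇒ 9^R^R^R^R^R   [R ::= 9]
9^R^R^R^R^R ⇒ 9^9^R^R^R^R   [R ::= 9]
9^9^R^R^R^R ⇒ 9^9^9^R^R^R   [R ::= 9]
9^9^9^R^R^R ⇒ 9^9^9^9^R^R   [R ::= 9]
9^9^9^9^R^R ⇒ 9^9^9^9^9^R   [R ::= 9]
9^9^9^9^9^R ⇒ 9^9^9^9^9^9   [R ::= 9]

E ⇒ E^R ⇒ E^R^R ⇒ E^R^R^R ⇒ E^R^R^R^R ⇒ E^R^R^R^R^R ⇒ R^R^R^R^R^R ⇒ 9^R^R^R^R^R ⇒ 9^9^R^R^R^R ⇒ 9^9^9^R^R^R ⇒ 9^9^9^9^R^R ⇒ 9^9^9^9^9^R ⇒ 9^9^9^9^9^9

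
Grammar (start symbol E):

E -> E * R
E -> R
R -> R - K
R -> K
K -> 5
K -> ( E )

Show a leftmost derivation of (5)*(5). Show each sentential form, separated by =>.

E => E*R => R*R => K*R => (E)*R => (R)*R => (K)*R => (5)*R => (5)*K => (5)*(E) => (5)*(R) => (5)*(K) => (5)*(5)

E => E*R   [E -> E * R]
E*R => R*R   [E -> R]
R*R => K*R   [R -> K]
K*R => (E)*R   [K -> ( E )]
(E)*R => (R)*R   [E -> R]
(R)*R => (K)*R   [R -> K]
(K)*R => (5)*R   [K -> 5]
(5)*R => (5)*K   [R -> K]
(5)*K => (5)*(E)   [K -> ( E )]
(5)*(E) => (5)*(R)   [E -> R]
(5)*(R) => (5)*(K)   [R -> K]
(5)*(K) => (5)*(5)   [K -> 5]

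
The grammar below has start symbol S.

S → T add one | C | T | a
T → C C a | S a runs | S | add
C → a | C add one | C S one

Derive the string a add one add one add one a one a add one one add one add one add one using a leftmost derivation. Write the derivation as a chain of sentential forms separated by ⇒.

S ⇒ C ⇒ C add one ⇒ C add one add one ⇒ C add one add one add one ⇒ C S one add one add one add one ⇒ C S one S one add one add one add one ⇒ C add one S one S one add one add one add one ⇒ C add one add one S one S one add one add one add one ⇒ C add one add one add one S one S one add one add one add one ⇒ a add one add one add one S one S one add one add one add one ⇒ a add one add one add one a one S one add one add one add one ⇒ a add one add one add one a one T add one one add one add one add one ⇒ a add one add one add one a one S add one one add one add one add one ⇒ a add one add one add one a one a add one one add one add one add one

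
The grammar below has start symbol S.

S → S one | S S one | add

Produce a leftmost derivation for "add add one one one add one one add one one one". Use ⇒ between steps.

S ⇒ S one   [S → S one]
S one ⇒ S one one   [S → S one]
S one one ⇒ S S one one one   [S → S S one]
S S one one one ⇒ S one S one one one   [S → S one]
S one S one one one ⇒ S S one one S one one one   [S → S S one]
S S one one S one one one ⇒ S one S one one S one one one   [S → S one]
S one S one one S one one one ⇒ S one one S one one S one one one   [S → S one]
S one one S one one S one one one ⇒ S S one one one S one one S one one one   [S → S S one]
S S one one one S one one S one one one ⇒ add S one one one S one one S one one one   [S → add]
add S one one one S one one S one one one ⇒ add add one one one S one one S one one one   [S → add]
add add one one one S one one S one one one ⇒ add add one one one add one one S one one one   [S → add]
add add one one one add one one S one one one ⇒ add add one one one add one one add one one one   [S → add]

S ⇒ S one ⇒ S one one ⇒ S S one one one ⇒ S one S one one one ⇒ S S one one S one one one ⇒ S one S one one S one one one ⇒ S one one S one one S one one one ⇒ S S one one one S one one S one one one ⇒ add S one one one S one one S one one one ⇒ add add one one one S one one S one one one ⇒ add add one one one add one one S one one one ⇒ add add one one one add one one add one one one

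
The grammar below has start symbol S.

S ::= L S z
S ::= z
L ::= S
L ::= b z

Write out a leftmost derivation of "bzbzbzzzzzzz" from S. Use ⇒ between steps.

S⇒LSz⇒bzSz⇒bzLSzz⇒bzSSzz⇒bzLSzSzz⇒bzbzSzSzz⇒bzbzLSzzSzz⇒bzbzbzSzzSzz⇒bzbzbzzzzSzz⇒bzbzbzzzzzzz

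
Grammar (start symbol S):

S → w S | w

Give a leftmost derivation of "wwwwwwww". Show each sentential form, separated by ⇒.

S ⇒ wS   [S → w S]
wS ⇒ wwS   [S → w S]
wwS ⇒ wwwS   [S → w S]
wwwS ⇒ wwwwS   [S → w S]
wwwwS ⇒ wwwwwS   [S → w S]
wwwwwS ⇒ wwwwwwS   [S → w S]
wwwwwwS ⇒ wwwwwwwS   [S → w S]
wwwwwwwS ⇒ wwwwwwww   [S → w]

S ⇒ wS ⇒ wwS ⇒ wwwS ⇒ wwwwS ⇒ wwwwwS ⇒ wwwwwwS ⇒ wwwwwwwS ⇒ wwwwwwww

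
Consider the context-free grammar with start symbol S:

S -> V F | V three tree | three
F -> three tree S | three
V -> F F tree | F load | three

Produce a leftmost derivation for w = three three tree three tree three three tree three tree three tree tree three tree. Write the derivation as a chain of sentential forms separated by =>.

S => V three tree => F F tree three tree => three F tree three tree => three three tree S tree three tree => three three tree V three tree tree three tree => three three tree F F tree three tree tree three tree => three three tree three tree S F tree three tree tree three tree => three three tree three tree three F tree three tree tree three tree => three three tree three tree three three tree S tree three tree tree three tree => three three tree three tree three three tree three tree three tree tree three tree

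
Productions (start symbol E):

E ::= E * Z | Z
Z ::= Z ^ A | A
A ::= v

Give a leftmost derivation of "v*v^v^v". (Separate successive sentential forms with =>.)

E => E*Z => Z*Z => A*Z => v*Z => v*Z^A => v*Z^A^A => v*A^A^A => v*v^A^A => v*v^v^A => v*v^v^v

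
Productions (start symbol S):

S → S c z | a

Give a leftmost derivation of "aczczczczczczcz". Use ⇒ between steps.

S⇒Scz⇒Sczcz⇒Sczczcz⇒Sczczczcz⇒Sczczczczcz⇒Sczczczczczcz⇒Sczczczczczczcz⇒aczczczczczczcz

S ⇒ Scz   [S → S c z]
Scz ⇒ Sczcz   [S → S c z]
Sczcz ⇒ Sczczcz   [S → S c z]
Sczczcz ⇒ Sczczczcz   [S → S c z]
Sczczczcz ⇒ Sczczczczcz   [S → S c z]
Sczczczczcz ⇒ Sczczczczczcz   [S → S c z]
Sczczczczczcz ⇒ Sczczczczczczcz   [S → S c z]
Sczczczczczczcz ⇒ aczczczczczczcz   [S → a]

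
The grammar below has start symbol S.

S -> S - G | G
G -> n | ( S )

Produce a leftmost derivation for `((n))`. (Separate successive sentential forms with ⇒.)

S ⇒ G ⇒ (S) ⇒ (G) ⇒ ((S)) ⇒ ((G)) ⇒ ((n))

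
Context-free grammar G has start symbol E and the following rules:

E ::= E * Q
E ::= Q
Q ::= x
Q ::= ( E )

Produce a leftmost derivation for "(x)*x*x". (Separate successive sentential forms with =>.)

E => E*Q => E*Q*Q => Q*Q*Q => (E)*Q*Q => (Q)*Q*Q => (x)*Q*Q => (x)*x*Q => (x)*x*x

E => E*Q   [E ::= E * Q]
E*Q => E*Q*Q   [E ::= E * Q]
E*Q*Q => Q*Q*Q   [E ::= Q]
Q*Q*Q => (E)*Q*Q   [Q ::= ( E )]
(E)*Q*Q => (Q)*Q*Q   [E ::= Q]
(Q)*Q*Q => (x)*Q*Q   [Q ::= x]
(x)*Q*Q => (x)*x*Q   [Q ::= x]
(x)*x*Q => (x)*x*x   [Q ::= x]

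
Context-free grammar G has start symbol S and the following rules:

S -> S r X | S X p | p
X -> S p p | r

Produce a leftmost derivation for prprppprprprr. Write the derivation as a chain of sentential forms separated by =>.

S => SrX   [S -> S r X]
SrX => SXprX   [S -> S X p]
SXprX => SXpXprX   [S -> S X p]
SXpXprX => SrXXpXprX   [S -> S r X]
SrXXpXprX => prXXpXprX   [S -> p]
prXXpXprX => prSppXpXprX   [X -> S p p]
prSppXpXprX => prSXpppXpXprX   [S -> S X p]
prSXpppXpXprX => prpXpppXpXprX   [S -> p]
prpXpppXpXprX => prprpppXpXprX   [X -> r]
prprpppXpXprX => prprppprpXprX   [X -> r]
prprppprpXprX => prprppprprprX   [X -> r]
prprppprprprX => prprppprprprr   [X -> r]

S=>SrX=>SXprX=>SXpXprX=>SrXXpXprX=>prXXpXprX=>prSppXpXprX=>prSXpppXpXprX=>prpXpppXpXprX=>prprpppXpXprX=>prprppprpXprX=>prprppprprprX=>prprppprprprr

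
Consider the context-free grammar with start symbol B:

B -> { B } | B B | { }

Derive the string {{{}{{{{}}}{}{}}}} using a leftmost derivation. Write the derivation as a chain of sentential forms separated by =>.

B => {B} => {{B}} => {{BB}} => {{{}B}} => {{{}{B}}} => {{{}{BB}}} => {{{}{{B}B}}} => {{{}{{{B}}B}}} => {{{}{{{{}}}B}}} => {{{}{{{{}}}BB}}} => {{{}{{{{}}}{}B}}} => {{{}{{{{}}}{}{}}}}

B => {B}   [B -> { B }]
{B} => {{B}}   [B -> { B }]
{{B}} => {{BB}}   [B -> B B]
{{BB}} => {{{}B}}   [B -> { }]
{{{}B}} => {{{}{B}}}   [B -> { B }]
{{{}{B}}} => {{{}{BB}}}   [B -> B B]
{{{}{BB}}} => {{{}{{B}B}}}   [B -> { B }]
{{{}{{B}B}}} => {{{}{{{B}}B}}}   [B -> { B }]
{{{}{{{B}}B}}} => {{{}{{{{}}}B}}}   [B -> { }]
{{{}{{{{}}}B}}} => {{{}{{{{}}}BB}}}   [B -> B B]
{{{}{{{{}}}BB}}} => {{{}{{{{}}}{}B}}}   [B -> { }]
{{{}{{{{}}}{}B}}} => {{{}{{{{}}}{}{}}}}   [B -> { }]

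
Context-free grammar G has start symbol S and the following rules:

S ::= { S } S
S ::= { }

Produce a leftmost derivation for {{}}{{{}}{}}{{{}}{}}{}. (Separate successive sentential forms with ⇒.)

S⇒{S}S⇒{{}}S⇒{{}}{S}S⇒{{}}{{S}S}S⇒{{}}{{{}}S}S⇒{{}}{{{}}{}}S⇒{{}}{{{}}{}}{S}S⇒{{}}{{{}}{}}{{S}S}S⇒{{}}{{{}}{}}{{{}}S}S⇒{{}}{{{}}{}}{{{}}{}}S⇒{{}}{{{}}{}}{{{}}{}}{}

S ⇒ {S}S   [S ::= { S } S]
{S}S ⇒ {{}}S   [S ::= { }]
{{}}S ⇒ {{}}{S}S   [S ::= { S } S]
{{}}{S}S ⇒ {{}}{{S}S}S   [S ::= { S } S]
{{}}{{S}S}S ⇒ {{}}{{{}}S}S   [S ::= { }]
{{}}{{{}}S}S ⇒ {{}}{{{}}{}}S   [S ::= { }]
{{}}{{{}}{}}S ⇒ {{}}{{{}}{}}{S}S   [S ::= { S } S]
{{}}{{{}}{}}{S}S ⇒ {{}}{{{}}{}}{{S}S}S   [S ::= { S } S]
{{}}{{{}}{}}{{S}S}S ⇒ {{}}{{{}}{}}{{{}}S}S   [S ::= { }]
{{}}{{{}}{}}{{{}}S}S ⇒ {{}}{{{}}{}}{{{}}{}}S   [S ::= { }]
{{}}{{{}}{}}{{{}}{}}S ⇒ {{}}{{{}}{}}{{{}}{}}{}   [S ::= { }]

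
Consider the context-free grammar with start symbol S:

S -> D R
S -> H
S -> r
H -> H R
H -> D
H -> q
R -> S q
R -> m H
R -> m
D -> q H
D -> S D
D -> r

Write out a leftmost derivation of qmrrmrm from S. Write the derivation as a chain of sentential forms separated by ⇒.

S ⇒ H ⇒ HR ⇒ HRR ⇒ HRRR ⇒ qRRR ⇒ qmHRR ⇒ qmDRR ⇒ qmSDRR ⇒ qmrDRR ⇒ qmrrRR ⇒ qmrrmHR ⇒ qmrrmDR ⇒ qmrrmrR ⇒ qmrrmrm

S ⇒ H   [S -> H]
H ⇒ HR   [H -> H R]
HR ⇒ HRR   [H -> H R]
HRR ⇒ HRRR   [H -> H R]
HRRR ⇒ qRRR   [H -> q]
qRRR ⇒ qmHRR   [R -> m H]
qmHRR ⇒ qmDRR   [H -> D]
qmDRR ⇒ qmSDRR   [D -> S D]
qmSDRR ⇒ qmrDRR   [S -> r]
qmrDRR ⇒ qmrrRR   [D -> r]
qmrrRR ⇒ qmrrmHR   [R -> m H]
qmrrmHR ⇒ qmrrmDR   [H -> D]
qmrrmDR ⇒ qmrrmrR   [D -> r]
qmrrmrR ⇒ qmrrmrm   [R -> m]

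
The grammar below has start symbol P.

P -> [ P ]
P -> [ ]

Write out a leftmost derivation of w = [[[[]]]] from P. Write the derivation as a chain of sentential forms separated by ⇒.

P ⇒ [P]   [P -> [ P ]]
[P] ⇒ [[P]]   [P -> [ P ]]
[[P]] ⇒ [[[P]]]   [P -> [ P ]]
[[[P]]] ⇒ [[[[]]]]   [P -> [ ]]

P⇒[P]⇒[[P]]⇒[[[P]]]⇒[[[[]]]]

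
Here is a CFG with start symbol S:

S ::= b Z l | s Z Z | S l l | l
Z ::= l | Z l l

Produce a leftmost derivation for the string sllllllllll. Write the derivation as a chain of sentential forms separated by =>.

S=>sZZ=>sZllZ=>slllZ=>slllZll=>slllZllll=>slllZllllll=>sllllllllll

S => sZZ   [S ::= s Z Z]
sZZ => sZllZ   [Z ::= Z l l]
sZllZ => slllZ   [Z ::= l]
slllZ => slllZll   [Z ::= Z l l]
slllZll => slllZllll   [Z ::= Z l l]
slllZllll => slllZllllll   [Z ::= Z l l]
slllZllllll => sllllllllll   [Z ::= l]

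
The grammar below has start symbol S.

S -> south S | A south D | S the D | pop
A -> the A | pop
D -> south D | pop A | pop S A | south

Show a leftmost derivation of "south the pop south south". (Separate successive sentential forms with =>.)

S => south S => south A south D => south the A south D => south the pop south D => south the pop south south

S => south S   [S -> south S]
south S => south A south D   [S -> A south D]
south A south D => south the A south D   [A -> the A]
south the A south D => south the pop south D   [A -> pop]
south the pop south D => south the pop south south   [D -> south]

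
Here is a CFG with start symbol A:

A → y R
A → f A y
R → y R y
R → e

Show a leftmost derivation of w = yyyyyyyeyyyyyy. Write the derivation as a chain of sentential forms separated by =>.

A => yR => yyRy => yyyRyy => yyyyRyyy => yyyyyRyyyy => yyyyyyRyyyyy => yyyyyyyRyyyyyy => yyyyyyyeyyyyyy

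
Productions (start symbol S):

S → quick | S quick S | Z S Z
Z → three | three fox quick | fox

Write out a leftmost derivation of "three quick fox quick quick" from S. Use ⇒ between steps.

S ⇒ S quick S ⇒ Z S Z quick S ⇒ three S Z quick S ⇒ three quick Z quick S ⇒ three quick fox quick S ⇒ three quick fox quick quick

S ⇒ S quick S   [S → S quick S]
S quick S ⇒ Z S Z quick S   [S → Z S Z]
Z S Z quick S ⇒ three S Z quick S   [Z → three]
three S Z quick S ⇒ three quick Z quick S   [S → quick]
three quick Z quick S ⇒ three quick fox quick S   [Z → fox]
three quick fox quick S ⇒ three quick fox quick quick   [S → quick]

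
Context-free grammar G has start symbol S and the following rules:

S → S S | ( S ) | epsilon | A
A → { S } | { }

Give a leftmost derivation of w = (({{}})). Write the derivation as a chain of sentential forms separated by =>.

S => (S) => ((S)) => ((A)) => (({S})) => (({A})) => (({{S}})) => (({{}}))

S => (S)   [S → ( S )]
(S) => ((S))   [S → ( S )]
((S)) => ((A))   [S → A]
((A)) => (({S}))   [A → { S }]
(({S})) => (({A}))   [S → A]
(({A})) => (({{S}}))   [A → { S }]
(({{S}})) => (({{}}))   [S → epsilon]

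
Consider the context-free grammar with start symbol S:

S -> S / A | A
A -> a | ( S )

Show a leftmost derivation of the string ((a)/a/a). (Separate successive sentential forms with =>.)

S => A   [S -> A]
A => (S)   [A -> ( S )]
(S) => (S/A)   [S -> S / A]
(S/A) => (S/A/A)   [S -> S / A]
(S/A/A) => (A/A/A)   [S -> A]
(A/A/A) => ((S)/A/A)   [A -> ( S )]
((S)/A/A) => ((A)/A/A)   [S -> A]
((A)/A/A) => ((a)/A/A)   [A -> a]
((a)/A/A) => ((a)/a/A)   [A -> a]
((a)/a/A) => ((a)/a/a)   [A -> a]

S => A => (S) => (S/A) => (S/A/A) => (A/A/A) => ((S)/A/A) => ((A)/A/A) => ((a)/A/A) => ((a)/a/A) => ((a)/a/a)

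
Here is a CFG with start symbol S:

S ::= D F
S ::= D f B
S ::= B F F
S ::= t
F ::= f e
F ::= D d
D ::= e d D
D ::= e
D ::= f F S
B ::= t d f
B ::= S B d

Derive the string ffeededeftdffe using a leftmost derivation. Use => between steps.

S => DF => fFSF => ffeSF => ffeDfBF => ffeedDfBF => ffeededDfBF => ffeededefBF => ffeededeftdfF => ffeededeftdffe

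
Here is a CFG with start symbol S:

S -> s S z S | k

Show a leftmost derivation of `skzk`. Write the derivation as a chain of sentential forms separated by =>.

S => sSzS   [S -> s S z S]
sSzS => skzS   [S -> k]
skzS => skzk   [S -> k]

S => sSzS => skzS => skzk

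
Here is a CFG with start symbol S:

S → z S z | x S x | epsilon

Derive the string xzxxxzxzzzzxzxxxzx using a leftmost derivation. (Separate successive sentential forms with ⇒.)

S ⇒ xSx   [S → x S x]
xSx ⇒ xzSzx   [S → z S z]
xzSzx ⇒ xzxSxzx   [S → x S x]
xzxSxzx ⇒ xzxxSxxzx   [S → x S x]
xzxxSxxzx ⇒ xzxxxSxxxzx   [S → x S x]
xzxxxSxxxzx ⇒ xzxxxzSzxxxzx   [S → z S z]
xzxxxzSzxxxzx ⇒ xzxxxzxSxzxxxzx   [S → x S x]
xzxxxzxSxzxxxzx ⇒ xzxxxzxzSzxzxxxzx   [S → z S z]
xzxxxzxzSzxzxxxzx ⇒ xzxxxzxzzSzzxzxxxzx   [S → z S z]
xzxxxzxzzSzzxzxxxzx ⇒ xzxxxzxzzzzxzxxxzx   [S → epsilon]

S ⇒ xSx ⇒ xzSzx ⇒ xzxSxzx ⇒ xzxxSxxzx ⇒ xzxxxSxxxzx ⇒ xzxxxzSzxxxzx ⇒ xzxxxzxSxzxxxzx ⇒ xzxxxzxzSzxzxxxzx ⇒ xzxxxzxzzSzzxzxxxzx ⇒ xzxxxzxzzzzxzxxxzx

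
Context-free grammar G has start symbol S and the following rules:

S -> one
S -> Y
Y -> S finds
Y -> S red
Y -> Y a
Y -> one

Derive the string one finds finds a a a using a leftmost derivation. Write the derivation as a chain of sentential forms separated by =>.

S => Y   [S -> Y]
Y => Y a   [Y -> Y a]
Y a => Y a a   [Y -> Y a]
Y a a => Y a a a   [Y -> Y a]
Y a a a => S finds a a a   [Y -> S finds]
S finds a a a => Y finds a a a   [S -> Y]
Y finds a a a => S finds finds a a a   [Y -> S finds]
S finds finds a a a => one finds finds a a a   [S -> one]

S => Y => Y a => Y a a => Y a a a => S finds a a a => Y finds a a a => S finds finds a a a => one finds finds a a a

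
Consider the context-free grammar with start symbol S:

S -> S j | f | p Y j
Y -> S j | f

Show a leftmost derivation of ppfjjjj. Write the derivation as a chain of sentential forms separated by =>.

S => Sj   [S -> S j]
Sj => pYjj   [S -> p Y j]
pYjj => pSjjj   [Y -> S j]
pSjjj => ppYjjjj   [S -> p Y j]
ppYjjjj => ppfjjjj   [Y -> f]

S => Sj => pYjj => pSjjj => ppYjjjj => ppfjjjj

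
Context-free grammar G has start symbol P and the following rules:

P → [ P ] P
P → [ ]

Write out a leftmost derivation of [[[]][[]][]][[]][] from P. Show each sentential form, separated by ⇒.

P ⇒ [P]P ⇒ [[P]P]P ⇒ [[[]]P]P ⇒ [[[]][P]P]P ⇒ [[[]][[]]P]P ⇒ [[[]][[]][]]P ⇒ [[[]][[]][]][P]P ⇒ [[[]][[]][]][[]]P ⇒ [[[]][[]][]][[]][]

P ⇒ [P]P   [P → [ P ] P]
[P]P ⇒ [[P]P]P   [P → [ P ] P]
[[P]P]P ⇒ [[[]]P]P   [P → [ ]]
[[[]]P]P ⇒ [[[]][P]P]P   [P → [ P ] P]
[[[]][P]P]P ⇒ [[[]][[]]P]P   [P → [ ]]
[[[]][[]]P]P ⇒ [[[]][[]][]]P   [P → [ ]]
[[[]][[]][]]P ⇒ [[[]][[]][]][P]P   [P → [ P ] P]
[[[]][[]][]][P]P ⇒ [[[]][[]][]][[]]P   [P → [ ]]
[[[]][[]][]][[]]P ⇒ [[[]][[]][]][[]][]   [P → [ ]]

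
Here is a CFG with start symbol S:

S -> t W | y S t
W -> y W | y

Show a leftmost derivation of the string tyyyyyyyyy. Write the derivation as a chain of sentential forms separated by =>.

S => tW   [S -> t W]
tW => tyW   [W -> y W]
tyW => tyyW   [W -> y W]
tyyW => tyyyW   [W -> y W]
tyyyW => tyyyyW   [W -> y W]
tyyyyW => tyyyyyW   [W -> y W]
tyyyyyW => tyyyyyyW   [W -> y W]
tyyyyyyW => tyyyyyyyW   [W -> y W]
tyyyyyyyW => tyyyyyyyyW   [W -> y W]
tyyyyyyyyW => tyyyyyyyyy   [W -> y]

S=>tW=>tyW=>tyyW=>tyyyW=>tyyyyW=>tyyyyyW=>tyyyyyyW=>tyyyyyyyW=>tyyyyyyyyW=>tyyyyyyyyy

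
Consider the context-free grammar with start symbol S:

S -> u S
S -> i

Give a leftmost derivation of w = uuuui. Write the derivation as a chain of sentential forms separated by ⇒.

S ⇒ uS ⇒ uuS ⇒ uuuS ⇒ uuuuS ⇒ uuuui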